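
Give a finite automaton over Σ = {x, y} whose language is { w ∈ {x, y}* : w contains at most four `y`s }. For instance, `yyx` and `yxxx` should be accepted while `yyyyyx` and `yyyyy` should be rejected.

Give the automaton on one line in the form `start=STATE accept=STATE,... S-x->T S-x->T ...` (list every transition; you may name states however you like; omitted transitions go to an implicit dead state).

start=A accept=A,B,C,D,E A-x->A A-y->B B-x->B B-y->C C-x->C C-y->D D-x->D D-y->E E-x->E E-y->F F-x->F F-y->F

Count `y`s, saturating at 5: states A through E mean 0 through 4 `y`s seen; F means more than 4. Each `y` increments (capped at F); other symbols loop. Accept from {A, B, C, D, E}.
6 states suffice.
       x  y 
>* A   A  B 
 * B   B  C 
 * C   C  D 
 * D   D  E 
 * E   E  F 
   F   F  F 
(> = start, * = accepting)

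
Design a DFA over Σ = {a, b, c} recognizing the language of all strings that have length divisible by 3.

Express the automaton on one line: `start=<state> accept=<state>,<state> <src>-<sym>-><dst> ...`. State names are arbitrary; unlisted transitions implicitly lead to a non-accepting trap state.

Count input length modulo 3: every symbol advances one step around the cycle S0 → S1 → S2 → S0. Accept at S0.
3 states suffice.
        a   b   c  
>* S0   S1  S1  S1 
   S1   S2  S2  S2 
   S2   S0  S0  S0 
(> = start, * = accepting)

start=S0 accept=S0 S0-a->S1 S0-b->S1 S0-c->S1 S1-a->S2 S1-b->S2 S1-c->S2 S2-a->S0 S2-b->S0 S2-c->S0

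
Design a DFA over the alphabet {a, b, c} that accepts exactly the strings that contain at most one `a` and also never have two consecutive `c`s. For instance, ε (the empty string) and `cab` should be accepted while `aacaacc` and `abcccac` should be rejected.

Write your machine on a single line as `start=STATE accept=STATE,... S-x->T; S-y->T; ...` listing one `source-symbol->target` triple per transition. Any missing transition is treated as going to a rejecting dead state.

Run two small machines in parallel and take their product. One (3 states) tracks the count of `a`s, saturating at 2; the other (3 states) tracks partial matches of the forbidden pattern `cc`. Each combined state is a pair, one component from each; accept when both components accept. Equivalent product states are then merged.
With 5 states:
        a   b   c  
>* q0   q1  q0  q2 
 * q1   q3  q1  q4 
 * q2   q1  q0  q3 
   q3   q3  q3  q3 
 * q4   q3  q1  q3 
(> = start, * = accepting)

start=q0; accept=q0,q1,q2,q4; q0-a->q1; q0-b->q0; q0-c->q2; q1-a->q3; q1-b->q1; q1-c->q4; q2-a->q1; q2-b->q0; q2-c->q3; q3-a->q3; q3-b->q3; q3-c->q3; q4-a->q3; q4-b->q1; q4-c->q3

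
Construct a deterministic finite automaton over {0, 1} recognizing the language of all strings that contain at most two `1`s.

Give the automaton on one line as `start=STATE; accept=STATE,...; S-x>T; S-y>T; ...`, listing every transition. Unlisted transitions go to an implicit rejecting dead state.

Count `1`s, saturating at 3: states A through C mean 0 through 2 `1`s seen; D means more than 2. Each `1` increments (capped at D); other symbols loop. Accept from {A, B, C}.
       0  1 
>* A   A  B 
 * B   B  C 
 * C   C  D 
   D   D  D 
(> = start, * = accepting)

start=A; accept=A,B,C; A-0>A; A-1>B; B-0>B; B-1>C; C-0>C; C-1>D; D-0>D; D-1>D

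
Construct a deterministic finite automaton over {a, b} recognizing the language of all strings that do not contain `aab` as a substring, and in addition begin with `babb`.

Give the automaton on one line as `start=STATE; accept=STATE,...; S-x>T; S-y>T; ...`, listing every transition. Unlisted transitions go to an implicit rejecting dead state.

Build one automaton per condition and run them in lockstep. The first has 4 states tracking partial matches of the forbidden pattern `aab`; the second has 6 states tracking whether the input so far still matches the prefix `babb`. A product state is a pair (one from each), accepting exactly when both do.
With 12 states:
          a    b  
>  S0     S1   S2 
   S1     S3   S4 
   S2     S5   S4 
   S3     S3   S6 
   S4     S1   S4 
   S5     S3   S7 
   S6     S6   S6 
   S7     S1   S8 
 * S8     S9   S8 
 * S9    S10   S8 
 * S10   S10  S11 
   S11   S11  S11 
(> = start, * = accepting)

start=S0; accept=S8,S9,S10; S0-a>S1; S0-b>S2; S1-a>S3; S1-b>S4; S2-a>S5; S2-b>S4; S3-a>S3; S3-b>S6; S4-a>S1; S4-b>S4; S5-a>S3; S5-b>S7; S6-a>S6; S6-b>S6; S7-a>S1; S7-b>S8; S8-a>S9; S8-b>S8; S9-a>S10; S9-b>S8; S10-a>S10; S10-b>S11; S11-a>S11; S11-b>S11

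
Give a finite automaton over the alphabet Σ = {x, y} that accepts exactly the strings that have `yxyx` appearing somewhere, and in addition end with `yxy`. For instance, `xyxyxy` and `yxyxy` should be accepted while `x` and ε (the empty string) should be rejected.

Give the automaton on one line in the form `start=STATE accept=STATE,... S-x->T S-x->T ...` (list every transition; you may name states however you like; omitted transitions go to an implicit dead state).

Handle the two conditions separately and then intersect. One (5 states) tracks whether and how much of `yxyx` has been seen; the other (4 states) tracks how much of the suffix `yxy` has currently been matched. Each combined state is a pair, one component from each; accept when both components accept.
An 8-state machine:
        x   y  
>  s0   s0  s1 
   s1   s2  s1 
   s2   s0  s3 
   s3   s4  s1 
   s4   s5  s6 
   s5   s5  s7 
 * s6   s4  s7 
   s7   s4  s7 
(> = start, * = accepting)

start=s0 accept=s6 s0-x->s0 s0-y->s1 s1-x->s2 s1-y->s1 s2-x->s0 s2-y->s3 s3-x->s4 s3-y->s1 s4-x->s5 s4-y->s6 s5-x->s5 s5-y->s7 s6-x->s4 s6-y->s7 s7-x->s4 s7-y->s7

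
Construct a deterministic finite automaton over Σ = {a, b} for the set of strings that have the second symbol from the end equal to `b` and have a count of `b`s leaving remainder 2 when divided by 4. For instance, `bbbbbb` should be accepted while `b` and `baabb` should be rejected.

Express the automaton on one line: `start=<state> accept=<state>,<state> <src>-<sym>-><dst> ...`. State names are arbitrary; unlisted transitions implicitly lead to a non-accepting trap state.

start=s0 accept=s6,s9 s0-a->s1 s0-b->s2 s1-a->s3 s1-b->s4 s2-a->s5 s2-b->s6 s3-a->s3 s3-b->s4 s4-a->s5 s4-b->s6 s5-a->s7 s5-b->s8 s6-a->s9 s6-b->s10 s7-a->s7 s7-b->s8 s8-a->s9 s8-b->s10 s9-a->s11 s9-b->s12 s10-a->s13 s10-b->s14 s11-a->s11 s11-b->s12 s12-a->s13 s12-b->s14 s13-a->s15 s13-b->s16 s14-a->s17 s14-b->s18 s15-a->s15 s15-b->s16 s16-a->s17 s16-b->s18 s17-a->s3 s17-b->s4 s18-a->s5 s18-b->s6

Run two small machines in parallel and take their product. The first has 7 states tracking the last 2 symbols read; the second has 4 states tracking the count of `b`s modulo 4. A product state is a pair (one from each), accepting exactly when both do.
A 19-state machine:
          a    b  
>  s0     s1   s2 
   s1     s3   s4 
   s2     s5   s6 
   s3     s3   s4 
   s4     s5   s6 
   s5     s7   s8 
 * s6     s9  s10 
   s7     s7   s8 
   s8     s9  s10 
 * s9    s11  s12 
   s10   s13  s14 
   s11   s11  s12 
   s12   s13  s14 
   s13   s15  s16 
   s14   s17  s18 
   s15   s15  s16 
   s16   s17  s18 
   s17    s3   s4 
   s18    s5   s6 
(> = start, * = accepting)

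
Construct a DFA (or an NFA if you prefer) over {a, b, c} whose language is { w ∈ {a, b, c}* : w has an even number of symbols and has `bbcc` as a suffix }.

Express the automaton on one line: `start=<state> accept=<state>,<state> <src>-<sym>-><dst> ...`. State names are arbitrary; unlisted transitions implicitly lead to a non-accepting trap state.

Handle the two conditions separately and then intersect. One (2 states) tracks the input length modulo 2; the other (5 states) tracks how much of the suffix `bbcc` has currently been matched. Each combined state is a pair, one component from each; accept when both components accept.
A 10-state machine:
        a   b   c  
>  q0   q1  q2  q1 
   q1   q0  q3  q0 
   q2   q0  q4  q0 
   q3   q1  q5  q1 
   q4   q1  q5  q6 
   q5   q0  q4  q7 
   q6   q0  q3  q8 
   q7   q1  q2  q9 
 * q8   q1  q2  q1 
   q9   q0  q3  q0 
(> = start, * = accepting)

start=q0 accept=q8 q0-a->q1 q0-b->q2 q0-c->q1 q1-a->q0 q1-b->q3 q1-c->q0 q2-a->q0 q2-b->q4 q2-c->q0 q3-a->q1 q3-b->q5 q3-c->q1 q4-a->q1 q4-b->q5 q4-c->q6 q5-a->q0 q5-b->q4 q5-c->q7 q6-a->q0 q6-b->q3 q6-c->q8 q7-a->q1 q7-b->q2 q7-c->q9 q8-a->q1 q8-b->q2 q8-c->q1 q9-a->q0 q9-b->q3 q9-c->q0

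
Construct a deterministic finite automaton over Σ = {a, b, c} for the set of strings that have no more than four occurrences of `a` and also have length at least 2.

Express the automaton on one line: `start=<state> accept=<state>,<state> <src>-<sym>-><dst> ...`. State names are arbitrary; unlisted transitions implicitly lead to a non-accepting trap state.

start=q0 accept=q3,q4,q5,q6,q7 q0-a->q1 q0-b->q2 q0-c->q2 q1-a->q3 q1-b->q4 q1-c->q4 q2-a->q4 q2-b->q5 q2-c->q5 q3-a->q6 q3-b->q3 q3-c->q3 q4-a->q3 q4-b->q4 q4-c->q4 q5-a->q4 q5-b->q5 q5-c->q5 q6-a->q7 q6-b->q6 q6-c->q6 q7-a->q8 q7-b->q7 q7-c->q7 q8-a->q8 q8-b->q8 q8-c->q8

Build one automaton per condition and run them in lockstep. One (6 states) tracks the count of `a`s, saturating at 5; the other (4 states) tracks the input length, saturating at 3. Each combined state is a pair, one component from each; accept when both components accept. Equivalent product states are then merged.
9 states suffice.
        a   b   c  
>  q0   q1  q2  q2 
   q1   q3  q4  q4 
   q2   q4  q5  q5 
 * q3   q6  q3  q3 
 * q4   q3  q4  q4 
 * q5   q4  q5  q5 
 * q6   q7  q6  q6 
 * q7   q8  q7  q7 
   q8   q8  q8  q8 
(> = start, * = accepting)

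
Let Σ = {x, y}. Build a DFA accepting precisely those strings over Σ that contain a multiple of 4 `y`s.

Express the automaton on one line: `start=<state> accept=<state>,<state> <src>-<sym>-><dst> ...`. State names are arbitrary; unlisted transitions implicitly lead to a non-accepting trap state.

The only thing that matters is how many `y`s have appeared, reduced mod 4. Use one state per residue: A for 0, …, D for 3. Reading `y` moves to the next residue; anything else stays put. A is accepting.
       x  y 
>* A   A  B 
   B   B  C 
   C   C  D 
   D   D  A 
(> = start, * = accepting)

start=A accept=A A-x->A A-y->B B-x->B B-y->C C-x->C C-y->D D-x->D D-y->A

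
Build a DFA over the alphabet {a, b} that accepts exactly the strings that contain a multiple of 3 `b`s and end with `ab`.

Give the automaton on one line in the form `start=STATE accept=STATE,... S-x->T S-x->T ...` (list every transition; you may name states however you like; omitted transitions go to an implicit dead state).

start=q0 accept=q8 q0-a->q1 q0-b->q2 q1-a->q1 q1-b->q3 q2-a->q4 q2-b->q5 q3-a->q4 q3-b->q5 q4-a->q4 q4-b->q6 q5-a->q7 q5-b->q0 q6-a->q7 q6-b->q0 q7-a->q7 q7-b->q8 q8-a->q1 q8-b->q2

Build one automaton per condition and run them in lockstep. The first has 3 states tracking the count of `b`s modulo 3; the second has 3 states tracking how much of the suffix `ab` has currently been matched. A product state is a pair (one from each), accepting exactly when both do.
9 states suffice.
        a   b  
>  q0   q1  q2 
   q1   q1  q3 
   q2   q4  q5 
   q3   q4  q5 
   q4   q4  q6 
   q5   q7  q0 
   q6   q7  q0 
   q7   q7  q8 
 * q8   q1  q2 
(> = start, * = accepting)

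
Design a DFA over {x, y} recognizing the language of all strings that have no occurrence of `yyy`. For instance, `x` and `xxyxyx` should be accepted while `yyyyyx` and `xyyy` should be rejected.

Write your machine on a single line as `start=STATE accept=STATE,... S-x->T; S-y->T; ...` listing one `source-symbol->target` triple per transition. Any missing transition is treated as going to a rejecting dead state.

This is the complement of 'contains `yyy`'. Use the same substring-matching states — S0 through S3 holding how much of `yyy` has just been matched — but flip the accepting set: everything except the trap S3 accepts.
4 states suffice.
        x   y  
>* S0   S0  S1 
 * S1   S0  S2 
 * S2   S0  S3 
   S3   S3  S3 
(> = start, * = accepting)

start=S0; accept=S0,S1,S2; S0-x->S0; S0-y->S1; S1-x->S0; S1-y->S2; S2-x->S0; S2-y->S3; S3-x->S3; S3-y->S3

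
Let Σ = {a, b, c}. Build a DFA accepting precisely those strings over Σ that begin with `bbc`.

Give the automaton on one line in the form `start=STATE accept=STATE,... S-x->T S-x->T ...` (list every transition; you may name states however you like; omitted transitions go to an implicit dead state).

start=q0 accept=q3 q0-a->q4 q0-b->q1 q0-c->q4 q1-a->q4 q1-b->q2 q1-c->q4 q2-a->q4 q2-b->q4 q2-c->q3 q3-a->q3 q3-b->q3 q3-c->q3 q4-a->q4 q4-b->q4 q4-c->q4

Walk along `bbc` while the input agrees: from q0 take `b` to q1, and so on. Any deviation drops to the rejecting sink q4. Once q3 is reached the prefix is confirmed and every continuation is accepted.
        a   b   c  
>  q0   q4  q1  q4 
   q1   q4  q2  q4 
   q2   q4  q4  q3 
 * q3   q3  q3  q3 
   q4   q4  q4  q4 
(> = start, * = accepting)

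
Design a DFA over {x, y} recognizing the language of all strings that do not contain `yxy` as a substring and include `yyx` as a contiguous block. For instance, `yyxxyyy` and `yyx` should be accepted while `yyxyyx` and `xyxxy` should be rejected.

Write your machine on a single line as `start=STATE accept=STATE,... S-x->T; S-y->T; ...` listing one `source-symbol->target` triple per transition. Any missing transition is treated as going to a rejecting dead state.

start=q0; accept=q5,q6,q7; q0-x->q0; q0-y->q1; q1-x->q2; q1-y->q3; q2-x->q0; q2-y->q4; q3-x->q5; q3-y->q3; q4-x->q4; q4-y->q4; q5-x->q6; q5-y->q4; q6-x->q6; q6-y->q7; q7-x->q5; q7-y->q7

Build one automaton per condition and run them in lockstep. One (4 states) tracks partial matches of the forbidden pattern `yxy`; the other (4 states) tracks whether and how much of `yyx` has been seen. Each combined state is a pair, one component from each; accept when both components accept. Minimizing collapses redundant product states.
        x   y  
>  q0   q0  q1 
   q1   q2  q3 
   q2   q0  q4 
   q3   q5  q3 
   q4   q4  q4 
 * q5   q6  q4 
 * q6   q6  q7 
 * q7   q5  q7 
(> = start, * = accepting)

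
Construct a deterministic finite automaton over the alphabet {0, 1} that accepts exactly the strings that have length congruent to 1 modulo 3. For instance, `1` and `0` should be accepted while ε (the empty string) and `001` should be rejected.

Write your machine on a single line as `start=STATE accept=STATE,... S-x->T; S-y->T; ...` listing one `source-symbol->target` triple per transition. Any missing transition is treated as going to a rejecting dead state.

start=S0; accept=S1; S0-0->S1; S0-1->S1; S1-0->S2; S1-1->S2; S2-0->S0; S2-1->S0

Only the length mod 3 matters, so use a 3-cycle: from any state, every input symbol moves to the next state, wrapping S2 back to S0. Mark S1 accepting.
        0   1  
>  S0   S1  S1 
 * S1   S2  S2 
   S2   S0  S0 
(> = start, * = accepting)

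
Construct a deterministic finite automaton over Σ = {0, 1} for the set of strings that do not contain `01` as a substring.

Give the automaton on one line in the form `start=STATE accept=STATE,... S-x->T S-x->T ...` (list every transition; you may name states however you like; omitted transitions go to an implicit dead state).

start=S0 accept=S0,S1 S0-0->S1 S0-1->S0 S1-0->S1 S1-1->S2 S2-0->S2 S2-1->S2

This is the complement of 'contains `01`'. Use the same substring-matching states — S0 through S2 holding how much of `01` has just been matched — but flip the accepting set: everything except the trap S2 accepts.
With 3 states:
        0   1  
>* S0   S1  S0 
 * S1   S1  S2 
   S2   S2  S2 
(> = start, * = accepting)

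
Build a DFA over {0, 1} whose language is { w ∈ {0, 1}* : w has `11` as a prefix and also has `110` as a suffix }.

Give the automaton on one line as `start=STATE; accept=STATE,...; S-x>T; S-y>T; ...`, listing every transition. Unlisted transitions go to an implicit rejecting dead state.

start=s0; accept=s6; s0-0>s1; s0-1>s2; s1-0>s1; s1-1>s3; s2-0>s1; s2-1>s4; s3-0>s1; s3-1>s5; s4-0>s6; s4-1>s4; s5-0>s7; s5-1>s5; s6-0>s8; s6-1>s9; s7-0>s1; s7-1>s3; s8-0>s8; s8-1>s9; s9-0>s8; s9-1>s4

Build one automaton per condition and run them in lockstep. The first has 4 states tracking whether the input so far still matches the prefix `11`; the second has 4 states tracking how much of the suffix `110` has currently been matched. A product state is a pair (one from each), accepting exactly when both do.
        0   1  
>  s0   s1  s2 
   s1   s1  s3 
   s2   s1  s4 
   s3   s1  s5 
   s4   s6  s4 
   s5   s7  s5 
 * s6   s8  s9 
   s7   s1  s3 
   s8   s8  s9 
   s9   s8  s4 
(> = start, * = accepting)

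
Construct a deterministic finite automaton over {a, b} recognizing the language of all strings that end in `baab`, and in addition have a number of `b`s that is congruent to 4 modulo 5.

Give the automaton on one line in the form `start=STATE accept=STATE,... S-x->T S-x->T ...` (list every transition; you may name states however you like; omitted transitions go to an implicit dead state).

start=q0 accept=q8 q0-a->q0 q0-b->q1 q1-a->q1 q1-b->q2 q2-a->q2 q2-b->q3 q3-a->q4 q3-b->q5 q4-a->q6 q4-b->q5 q5-a->q5 q5-b->q0 q6-a->q7 q6-b->q8 q7-a->q7 q7-b->q5 q8-a->q5 q8-b->q0

Run two small machines in parallel and take their product. The first has 5 states tracking how much of the suffix `baab` has currently been matched; the second has 5 states tracking the count of `b`s modulo 5. A product state is a pair (one from each), accepting exactly when both do. Equivalent product states are then merged.
A 9-state machine:
        a   b  
>  q0   q0  q1 
   q1   q1  q2 
   q2   q2  q3 
   q3   q4  q5 
   q4   q6  q5 
   q5   q5  q0 
   q6   q7  q8 
   q7   q7  q5 
 * q8   q5  q0 
(> = start, * = accepting)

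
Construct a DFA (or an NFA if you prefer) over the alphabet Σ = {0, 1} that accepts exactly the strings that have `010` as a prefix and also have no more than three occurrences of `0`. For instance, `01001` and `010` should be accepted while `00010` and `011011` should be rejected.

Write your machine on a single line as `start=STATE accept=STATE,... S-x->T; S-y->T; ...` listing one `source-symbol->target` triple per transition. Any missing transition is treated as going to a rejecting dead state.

start=q0; accept=q7,q9; q0-0->q1; q0-1->q2; q1-0->q3; q1-1->q4; q2-0->q5; q2-1->q2; q3-0->q6; q3-1->q3; q4-0->q7; q4-1->q5; q5-0->q3; q5-1->q5; q6-0->q8; q6-1->q6; q7-0->q9; q7-1->q7; q8-0->q8; q8-1->q8; q9-0->q10; q9-1->q9; q10-0->q10; q10-1->q10

Run two small machines in parallel and take their product. One (5 states) tracks whether the input so far still matches the prefix `010`; the other (5 states) tracks the count of `0`s, saturating at 4. Each combined state is a pair, one component from each; accept when both components accept.
          0    1  
>  q0     q1   q2 
   q1     q3   q4 
   q2     q5   q2 
   q3     q6   q3 
   q4     q7   q5 
   q5     q3   q5 
   q6     q8   q6 
 * q7     q9   q7 
   q8     q8   q8 
 * q9    q10   q9 
   q10   q10  q10 
(> = start, * = accepting)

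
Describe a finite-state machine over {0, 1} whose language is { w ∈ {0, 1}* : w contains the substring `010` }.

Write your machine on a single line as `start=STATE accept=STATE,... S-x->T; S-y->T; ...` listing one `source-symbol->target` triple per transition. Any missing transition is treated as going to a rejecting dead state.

States s0..s2 record the length of the longest prefix of `010` that matches the current input suffix. Reaching s3 means `010` has been seen, and we stay there forever. Accept from s3.
With 4 states:
        0   1  
>  s0   s1  s0 
   s1   s1  s2 
   s2   s3  s0 
 * s3   s3  s3 
(> = start, * = accepting)

start=s0; accept=s3; s0-0->s1; s0-1->s0; s1-0->s1; s1-1->s2; s2-0->s3; s2-1->s0; s3-0->s3; s3-1->s3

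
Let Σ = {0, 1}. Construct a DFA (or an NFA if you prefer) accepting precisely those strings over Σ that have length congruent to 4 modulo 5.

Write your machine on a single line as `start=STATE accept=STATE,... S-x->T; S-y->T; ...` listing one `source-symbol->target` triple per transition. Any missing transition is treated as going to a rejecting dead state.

start=S0; accept=S4; S0-0->S1; S0-1->S1; S1-0->S2; S1-1->S2; S2-0->S3; S2-1->S3; S3-0->S4; S3-1->S4; S4-0->S0; S4-1->S0

Count input length modulo 5: every symbol advances one step around the cycle S0 → S1 → S2 → S3 → S4 → S0. Accept at S4.
A 5-state machine:
        0   1  
>  S0   S1  S1 
   S1   S2  S2 
   S2   S3  S3 
   S3   S4  S4 
 * S4   S0  S0 
(> = start, * = accepting)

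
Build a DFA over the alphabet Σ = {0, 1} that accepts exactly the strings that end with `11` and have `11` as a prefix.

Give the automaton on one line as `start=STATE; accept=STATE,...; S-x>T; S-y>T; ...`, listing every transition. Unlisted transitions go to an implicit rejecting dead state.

start=q0; accept=q3; q0-0>q1; q0-1>q2; q1-0>q1; q1-1>q1; q2-0>q1; q2-1>q3; q3-0>q4; q3-1>q3; q4-0>q4; q4-1>q5; q5-0>q4; q5-1>q3

Run two small machines in parallel and take their product. One (3 states) tracks how much of the suffix `11` has currently been matched; the other (4 states) tracks whether the input so far still matches the prefix `11`. Each combined state is a pair, one component from each; accept when both components accept. Equivalent product states are then merged.
        0   1  
>  q0   q1  q2 
   q1   q1  q1 
   q2   q1  q3 
 * q3   q4  q3 
   q4   q4  q5 
   q5   q4  q3 
(> = start, * = accepting)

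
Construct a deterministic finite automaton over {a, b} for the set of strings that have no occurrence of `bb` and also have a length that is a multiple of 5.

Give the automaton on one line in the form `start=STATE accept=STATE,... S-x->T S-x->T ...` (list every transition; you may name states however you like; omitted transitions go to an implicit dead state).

start=S0 accept=S0,S12 S0-a->S1 S0-b->S2 S1-a->S3 S1-b->S4 S2-a->S3 S2-b->S5 S3-a->S6 S3-b->S7 S4-a->S6 S4-b->S8 S5-a->S8 S5-b->S8 S6-a->S9 S6-b->S10 S7-a->S9 S7-b->S11 S8-a->S11 S8-b->S11 S9-a->S0 S9-b->S12 S10-a->S0 S10-b->S13 S11-a->S13 S11-b->S13 S12-a->S1 S12-b->S14 S13-a->S14 S13-b->S14 S14-a->S5 S14-b->S5

Run two small machines in parallel and take their product. One (3 states) tracks partial matches of the forbidden pattern `bb`; the other (5 states) tracks the input length modulo 5. Each combined state is a pair, one component from each; accept when both components accept.
With 15 states:
          a    b  
>* S0     S1   S2 
   S1     S3   S4 
   S2     S3   S5 
   S3     S6   S7 
   S4     S6   S8 
   S5     S8   S8 
   S6     S9  S10 
   S7     S9  S11 
   S8    S11  S11 
   S9     S0  S12 
   S10    S0  S13 
   S11   S13  S13 
 * S12    S1  S14 
   S13   S14  S14 
   S14    S5   S5 
(> = start, * = accepting)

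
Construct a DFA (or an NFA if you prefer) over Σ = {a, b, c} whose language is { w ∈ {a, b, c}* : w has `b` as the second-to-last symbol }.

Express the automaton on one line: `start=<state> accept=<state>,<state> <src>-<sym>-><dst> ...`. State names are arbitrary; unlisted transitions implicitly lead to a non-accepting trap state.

start=s0 accept=s7,s8,s9 s0-a->s1 s0-b->s2 s0-c->s3 s1-a->s4 s1-b->s5 s1-c->s6 s2-a->s7 s2-b->s8 s2-c->s9 s3-a->s10 s3-b->s11 s3-c->s12 s4-a->s4 s4-b->s5 s4-c->s6 s5-a->s7 s5-b->s8 s5-c->s9 s6-a->s10 s6-b->s11 s6-c->s12 s7-a->s4 s7-b->s5 s7-c->s6 s8-a->s7 s8-b->s8 s8-c->s9 s9-a->s10 s9-b->s11 s9-c->s12 s10-a->s4 s10-b->s5 s10-c->s6 s11-a->s7 s11-b->s8 s11-c->s9 s12-a->s10 s12-b->s11 s12-c->s12

A DFA must remember the last 2 symbols (since which symbol is second-to-last isn't known until the input ends). Use one state per possible window of the last ≤2 symbols; accept from those whose window starts with `b`.
A 13-state machine:
          a    b    c  
>  s0     s1   s2   s3 
   s1     s4   s5   s6 
   s2     s7   s8   s9 
   s3    s10  s11  s12 
   s4     s4   s5   s6 
   s5     s7   s8   s9 
   s6    s10  s11  s12 
 * s7     s4   s5   s6 
 * s8     s7   s8   s9 
 * s9    s10  s11  s12 
   s10    s4   s5   s6 
   s11    s7   s8   s9 
   s12   s10  s11  s12 
(> = start, * = accepting)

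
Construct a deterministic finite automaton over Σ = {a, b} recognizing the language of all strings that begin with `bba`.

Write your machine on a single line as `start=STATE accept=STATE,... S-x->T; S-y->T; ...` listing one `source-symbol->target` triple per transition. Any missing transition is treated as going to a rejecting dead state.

start=q0; accept=q3; q0-a->q4; q0-b->q1; q1-a->q4; q1-b->q2; q2-a->q3; q2-b->q4; q3-a->q3; q3-b->q3; q4-a->q4; q4-b->q4

Check the first 3 symbols one by one: q0 through q2 record how many have matched `bba` so far; any wrong symbol goes to the dead state q4. After all 3 match we enter the accepting sink q3.
A 5-state machine:
        a   b  
>  q0   q4  q1 
   q1   q4  q2 
   q2   q3  q4 
 * q3   q3  q3 
   q4   q4  q4 
(> = start, * = accepting)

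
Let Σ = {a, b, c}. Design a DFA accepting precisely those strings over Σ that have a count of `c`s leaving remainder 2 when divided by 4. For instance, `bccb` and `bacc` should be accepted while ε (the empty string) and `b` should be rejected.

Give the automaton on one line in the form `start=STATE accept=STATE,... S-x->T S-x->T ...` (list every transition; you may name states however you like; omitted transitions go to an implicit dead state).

The only thing that matters is how many `c`s have appeared, reduced mod 4. Use one state per residue: S0 for 0, …, S3 for 3. Reading `c` moves to the next residue; anything else stays put. S2 is accepting.
With 4 states:
        a   b   c  
>  S0   S0  S0  S1 
   S1   S1  S1  S2 
 * S2   S2  S2  S3 
   S3   S3  S3  S0 
(> = start, * = accepting)

start=S0 accept=S2 S0-a->S0 S0-b->S0 S0-c->S1 S1-a->S1 S1-b->S1 S1-c->S2 S2-a->S2 S2-b->S2 S2-c->S3 S3-a->S3 S3-b->S3 S3-c->S0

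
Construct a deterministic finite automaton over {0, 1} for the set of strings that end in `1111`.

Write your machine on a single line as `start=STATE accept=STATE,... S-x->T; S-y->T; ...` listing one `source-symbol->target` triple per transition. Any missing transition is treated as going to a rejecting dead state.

Let each state record the length of the longest suffix of the input read so far that is also a prefix of `1111`. S1 means the last symbol is `1`; S2 means the last 2 symbols are `11`; S3 means the last 3 symbols are `111`; S4 means the last 4 symbols are `1111`. Accept only at S4, where the string currently ends in `1111`.
        0   1  
>  S0   S0  S1 
   S1   S0  S2 
   S2   S0  S3 
   S3   S0  S4 
 * S4   S0  S4 
(> = start, * = accepting)

start=S0; accept=S4; S0-0->S0; S0-1->S1; S1-0->S0; S1-1->S2; S2-0->S0; S2-1->S3; S3-0->S0; S3-1->S4; S4-0->S0; S4-1->S4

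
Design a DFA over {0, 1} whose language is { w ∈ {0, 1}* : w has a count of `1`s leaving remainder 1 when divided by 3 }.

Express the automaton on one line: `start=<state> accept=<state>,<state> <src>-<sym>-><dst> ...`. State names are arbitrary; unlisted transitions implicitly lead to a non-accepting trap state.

The only thing that matters is how many `1`s have appeared, reduced mod 3. Use one state per residue: A for 0, …, C for 2. Reading `1` moves to the next residue; anything else stays put. B is accepting.
       0  1 
>  A   A  B 
 * B   B  C 
   C   C  A 
(> = start, * = accepting)

start=A accept=B A-0->A A-1->B B-0->B B-1->C C-0->C C-1->A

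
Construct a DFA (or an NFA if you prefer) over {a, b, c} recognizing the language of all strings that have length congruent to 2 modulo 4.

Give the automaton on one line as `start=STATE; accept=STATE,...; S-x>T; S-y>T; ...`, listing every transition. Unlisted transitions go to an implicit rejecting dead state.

start=S0; accept=S2; S0-a>S1; S0-b>S1; S0-c>S1; S1-a>S2; S1-b>S2; S1-c>S2; S2-a>S3; S2-b>S3; S2-c>S3; S3-a>S0; S3-b>S0; S3-c>S0

Count input length modulo 4: every symbol advances one step around the cycle S0 → S1 → S2 → S3 → S0. Accept at S2.
With 4 states:
        a   b   c  
>  S0   S1  S1  S1 
   S1   S2  S2  S2 
 * S2   S3  S3  S3 
   S3   S0  S0  S0 
(> = start, * = accepting)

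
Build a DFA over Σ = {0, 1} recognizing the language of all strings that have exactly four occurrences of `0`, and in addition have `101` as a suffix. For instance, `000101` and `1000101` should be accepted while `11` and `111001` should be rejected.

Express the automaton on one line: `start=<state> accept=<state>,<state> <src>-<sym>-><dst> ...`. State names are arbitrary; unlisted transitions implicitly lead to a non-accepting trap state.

Handle the two conditions separately and then intersect. One (6 states) tracks the count of `0`s, saturating at 5; the other (4 states) tracks how much of the suffix `101` has currently been matched. Each combined state is a pair, one component from each; accept when both components accept. After merging equivalent states the machine shrinks.
With 8 states:
        0   1  
>  q0   q1  q0 
   q1   q2  q1 
   q2   q3  q2 
   q3   q4  q5 
   q4   q4  q4 
   q5   q6  q5 
   q6   q4  q7 
 * q7   q4  q4 
(> = start, * = accepting)

start=q0 accept=q7 q0-0->q1 q0-1->q0 q1-0->q2 q1-1->q1 q2-0->q3 q2-1->q2 q3-0->q4 q3-1->q5 q4-0->q4 q4-1->q4 q5-0->q6 q5-1->q5 q6-0->q4 q6-1->q7 q7-0->q4 q7-1->q4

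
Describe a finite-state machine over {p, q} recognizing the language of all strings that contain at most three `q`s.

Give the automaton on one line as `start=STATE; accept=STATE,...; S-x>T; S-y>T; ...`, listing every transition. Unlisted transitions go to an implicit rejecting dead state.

start=A; accept=A,B,C,D; A-p>A; A-q>B; B-p>B; B-q>C; C-p>C; C-q>D; D-p>D; D-q>E; E-p>E; E-q>E

Only the number of `q`s matters, and only up to 4. Make a chain A → B → C → D → E advanced by each `q` (with E absorbing); every other symbol self-loops. The accepting set is {A, B, C, D}.
A 5-state machine:
       p  q 
>* A   A  B 
 * B   B  C 
 * C   C  D 
 * D   D  E 
   E   E  E 
(> = start, * = accepting)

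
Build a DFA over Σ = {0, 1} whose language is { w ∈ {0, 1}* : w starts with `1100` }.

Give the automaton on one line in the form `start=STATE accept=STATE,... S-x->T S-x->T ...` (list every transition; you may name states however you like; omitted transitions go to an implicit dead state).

start=A accept=E A-0->F A-1->B B-0->F B-1->C C-0->D C-1->F D-0->E D-1->F E-0->E E-1->E F-0->F F-1->F

Walk along `1100` while the input agrees: from A take `1` to B, and so on. Any deviation drops to the rejecting sink F. Once E is reached the prefix is confirmed and every continuation is accepted.
With 6 states:
       0  1 
>  A   F  B 
   B   F  C 
   C   D  F 
   D   E  F 
 * E   E  E 
   F   F  F 
(> = start, * = accepting)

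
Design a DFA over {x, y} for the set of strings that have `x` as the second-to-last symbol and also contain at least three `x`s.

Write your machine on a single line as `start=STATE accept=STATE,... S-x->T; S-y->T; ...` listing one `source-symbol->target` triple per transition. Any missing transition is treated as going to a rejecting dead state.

start=q0; accept=q3,q5; q0-x->q1; q0-y->q0; q1-x->q2; q1-y->q1; q2-x->q3; q2-y->q4; q3-x->q3; q3-y->q5; q4-x->q6; q4-y->q4; q5-x->q6; q5-y->q4; q6-x->q3; q6-y->q5

Run two small machines in parallel and take their product. One (7 states) tracks the last 2 symbols read; the other (5 states) tracks the count of `x`s, saturating at 4. Each combined state is a pair, one component from each; accept when both components accept. After merging equivalent states the machine shrinks.
        x   y  
>  q0   q1  q0 
   q1   q2  q1 
   q2   q3  q4 
 * q3   q3  q5 
   q4   q6  q4 
 * q5   q6  q4 
   q6   q3  q5 
(> = start, * = accepting)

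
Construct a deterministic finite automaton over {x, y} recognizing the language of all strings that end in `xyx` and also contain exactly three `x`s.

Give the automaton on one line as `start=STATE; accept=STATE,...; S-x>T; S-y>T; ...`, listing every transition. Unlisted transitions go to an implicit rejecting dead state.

start=q0; accept=q10; q0-x>q1; q0-y>q0; q1-x>q2; q1-y>q3; q2-x>q4; q2-y>q5; q3-x>q6; q3-y>q7; q4-x>q8; q4-y>q9; q5-x>q10; q5-y>q11; q6-x>q4; q6-y>q5; q7-x>q2; q7-y>q7; q8-x>q8; q8-y>q12; q9-x>q13; q9-y>q14; q10-x>q8; q10-y>q9; q11-x>q4; q11-y>q11; q12-x>q13; q12-y>q15; q13-x>q8; q13-y>q12; q14-x>q8; q14-y>q14; q15-x>q8; q15-y>q15

Run two small machines in parallel and take their product. One (4 states) tracks how much of the suffix `xyx` has currently been matched; the other (5 states) tracks the count of `x`s, saturating at 4. Each combined state is a pair, one component from each; accept when both components accept.
16 states suffice.
          x    y  
>  q0     q1   q0 
   q1     q2   q3 
   q2     q4   q5 
   q3     q6   q7 
   q4     q8   q9 
   q5    q10  q11 
   q6     q4   q5 
   q7     q2   q7 
   q8     q8  q12 
   q9    q13  q14 
 * q10    q8   q9 
   q11    q4  q11 
   q12   q13  q15 
   q13    q8  q12 
   q14    q8  q14 
   q15    q8  q15 
(> = start, * = accepting)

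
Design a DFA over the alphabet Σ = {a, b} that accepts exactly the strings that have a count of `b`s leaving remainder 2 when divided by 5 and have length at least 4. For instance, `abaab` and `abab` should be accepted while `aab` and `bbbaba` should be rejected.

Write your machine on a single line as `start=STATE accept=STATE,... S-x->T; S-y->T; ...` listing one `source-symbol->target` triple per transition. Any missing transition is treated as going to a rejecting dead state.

Run two small machines in parallel and take their product. The first has 5 states tracking the count of `b`s modulo 5; the second has 6 states tracking the input length, saturating at 5. A product state is a pair (one from each), accepting exactly when both do. After merging equivalent states the machine shrinks.
With 11 states:
          a    b  
>  q0     q1   q2 
   q1     q3   q4 
   q2     q4   q5 
   q3     q3   q6 
   q4     q6   q7 
   q5     q7   q8 
   q6     q6   q9 
   q7     q9   q8 
   q8     q8  q10 
 * q9     q9   q8 
   q10   q10   q3 
(> = start, * = accepting)

start=q0; accept=q9; q0-a->q1; q0-b->q2; q1-a->q3; q1-b->q4; q2-a->q4; q2-b->q5; q3-a->q3; q3-b->q6; q4-a->q6; q4-b->q7; q5-a->q7; q5-b->q8; q6-a->q6; q6-b->q9; q7-a->q9; q7-b->q8; q8-a->q8; q8-b->q10; q9-a->q9; q9-b->q8; q10-a->q10; q10-b->q3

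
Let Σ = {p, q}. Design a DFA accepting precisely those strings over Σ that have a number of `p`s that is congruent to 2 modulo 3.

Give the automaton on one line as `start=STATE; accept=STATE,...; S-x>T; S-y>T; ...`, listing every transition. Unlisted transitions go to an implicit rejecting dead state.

start=S0; accept=S2; S0-p>S1; S0-q>S0; S1-p>S2; S1-q>S1; S2-p>S0; S2-q>S2

The only thing that matters is how many `p`s have appeared, reduced mod 3. Use one state per residue: S0 for 0, …, S2 for 2. Reading `p` moves to the next residue; anything else stays put. S2 is accepting.
With 3 states:
        p   q  
>  S0   S1  S0 
   S1   S2  S1 
 * S2   S0  S2 
(> = start, * = accepting)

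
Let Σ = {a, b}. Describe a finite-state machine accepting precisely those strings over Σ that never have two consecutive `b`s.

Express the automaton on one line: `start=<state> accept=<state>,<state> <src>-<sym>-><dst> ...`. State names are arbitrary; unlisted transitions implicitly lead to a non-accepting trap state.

start=S0 accept=S0,S1 S0-a->S0 S0-b->S1 S1-a->S0 S1-b->S2 S2-a->S2 S2-b->S2

This is the complement of 'contains `bb`'. Use the same substring-matching states — S0 through S2 holding how much of `bb` has just been matched — but flip the accepting set: everything except the trap S2 accepts.
        a   b  
>* S0   S0  S1 
 * S1   S0  S2 
   S2   S2  S2 
(> = start, * = accepting)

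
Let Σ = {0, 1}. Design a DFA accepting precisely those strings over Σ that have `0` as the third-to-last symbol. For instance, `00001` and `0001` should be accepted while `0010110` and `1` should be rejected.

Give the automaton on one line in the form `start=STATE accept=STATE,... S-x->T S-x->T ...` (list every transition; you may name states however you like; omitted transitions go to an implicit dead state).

A DFA must remember the last 3 symbols (since which symbol is third-to-last isn't known until the input ends). Use one state per possible window of the last ≤3 symbols; accept from those whose window starts with `0`.
15 states suffice.
          0    1  
>  q0     q1   q2 
   q1     q3   q4 
   q2     q5   q6 
   q3     q7   q8 
   q4     q9  q10 
   q5    q11  q12 
   q6    q13  q14 
 * q7     q7   q8 
 * q8     q9  q10 
 * q9    q11  q12 
 * q10   q13  q14 
   q11    q7   q8 
   q12    q9  q10 
   q13   q11  q12 
   q14   q13  q14 
(> = start, * = accepting)

start=q0 accept=q7,q8,q9,q10 q0-0->q1 q0-1->q2 q1-0->q3 q1-1->q4 q2-0->q5 q2-1->q6 q3-0->q7 q3-1->q8 q4-0->q9 q4-1->q10 q5-0->q11 q5-1->q12 q6-0->q13 q6-1->q14 q7-0->q7 q7-1->q8 q8-0->q9 q8-1->q10 q9-0->q11 q9-1->q12 q10-0->q13 q10-1->q14 q11-0->q7 q11-1->q8 q12-0->q9 q12-1->q10 q13-0->q11 q13-1->q12 q14-0->q13 q14-1->q14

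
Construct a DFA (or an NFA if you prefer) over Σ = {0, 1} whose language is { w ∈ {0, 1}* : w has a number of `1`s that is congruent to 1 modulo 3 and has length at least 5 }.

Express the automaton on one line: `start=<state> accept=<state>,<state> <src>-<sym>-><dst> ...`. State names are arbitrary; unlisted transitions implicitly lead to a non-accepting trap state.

start=S0 accept=S13,S16 S0-0->S1 S0-1->S2 S1-0->S3 S1-1->S4 S2-0->S4 S2-1->S5 S3-0->S6 S3-1->S7 S4-0->S7 S4-1->S8 S5-0->S8 S5-1->S6 S6-0->S9 S6-1->S10 S7-0->S10 S7-1->S11 S8-0->S11 S8-1->S9 S9-0->S12 S9-1->S13 S10-0->S13 S10-1->S14 S11-0->S14 S11-1->S12 S12-0->S15 S12-1->S16 S13-0->S16 S13-1->S17 S14-0->S17 S14-1->S15 S15-0->S15 S15-1->S16 S16-0->S16 S16-1->S17 S17-0->S17 S17-1->S15

Handle the two conditions separately and then intersect. One (3 states) tracks the count of `1`s modulo 3; the other (7 states) tracks the input length, saturating at 6. Each combined state is a pair, one component from each; accept when both components accept.
With 18 states:
          0    1  
>  S0     S1   S2 
   S1     S3   S4 
   S2     S4   S5 
   S3     S6   S7 
   S4     S7   S8 
   S5     S8   S6 
   S6     S9  S10 
   S7    S10  S11 
   S8    S11   S9 
   S9    S12  S13 
   S10   S13  S14 
   S11   S14  S12 
   S12   S15  S16 
 * S13   S16  S17 
   S14   S17  S15 
   S15   S15  S16 
 * S16   S16  S17 
   S17   S17  S15 
(> = start, * = accepting)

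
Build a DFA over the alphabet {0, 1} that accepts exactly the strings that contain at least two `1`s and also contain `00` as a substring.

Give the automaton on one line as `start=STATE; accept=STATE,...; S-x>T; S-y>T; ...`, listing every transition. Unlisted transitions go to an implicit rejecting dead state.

start=s0; accept=s9,s11; s0-0>s1; s0-1>s2; s1-0>s3; s1-1>s2; s2-0>s4; s2-1>s5; s3-0>s3; s3-1>s6; s4-0>s6; s4-1>s5; s5-0>s7; s5-1>s8; s6-0>s6; s6-1>s9; s7-0>s9; s7-1>s8; s8-0>s10; s8-1>s8; s9-0>s9; s9-1>s11; s10-0>s11; s10-1>s8; s11-0>s11; s11-1>s11

Build one automaton per condition and run them in lockstep. The first has 4 states tracking the count of `1`s, saturating at 3; the second has 3 states tracking whether and how much of `00` has been seen. A product state is a pair (one from each), accepting exactly when both do.
12 states suffice.
          0    1  
>  s0     s1   s2 
   s1     s3   s2 
   s2     s4   s5 
   s3     s3   s6 
   s4     s6   s5 
   s5     s7   s8 
   s6     s6   s9 
   s7     s9   s8 
   s8    s10   s8 
 * s9     s9  s11 
   s10   s11   s8 
 * s11   s11  s11 
(> = start, * = accepting)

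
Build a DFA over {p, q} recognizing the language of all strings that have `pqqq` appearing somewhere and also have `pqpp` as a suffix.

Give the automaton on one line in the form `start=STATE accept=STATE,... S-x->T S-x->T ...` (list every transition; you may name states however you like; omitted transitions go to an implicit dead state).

start=S0 accept=S8 S0-p->S1 S0-q->S0 S1-p->S1 S1-q->S2 S2-p->S1 S2-q->S3 S3-p->S1 S3-q->S4 S4-p->S5 S4-q->S4 S5-p->S5 S5-q->S6 S6-p->S7 S6-q->S4 S7-p->S8 S7-q->S6 S8-p->S5 S8-q->S6

Build one automaton per condition and run them in lockstep. One (5 states) tracks whether and how much of `pqqq` has been seen; the other (5 states) tracks how much of the suffix `pqpp` has currently been matched. Each combined state is a pair, one component from each; accept when both components accept. Minimizing collapses redundant product states.
9 states suffice.
        p   q  
>  S0   S1  S0 
   S1   S1  S2 
   S2   S1  S3 
   S3   S1  S4 
   S4   S5  S4 
   S5   S5  S6 
   S6   S7  S4 
   S7   S8  S6 
 * S8   S5  S6 
(> = start, * = accepting)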